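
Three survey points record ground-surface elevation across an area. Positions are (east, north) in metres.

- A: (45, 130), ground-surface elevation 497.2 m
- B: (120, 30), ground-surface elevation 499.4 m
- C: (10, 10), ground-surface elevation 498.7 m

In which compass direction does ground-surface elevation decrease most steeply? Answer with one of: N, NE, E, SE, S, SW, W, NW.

NW

Taking A as reference: B−A = (75, -100, +2.2); C−A = (-35, -120, +1.5).
Solve a·Δx + b·Δy = Δz: det = 75·(-120) − (-35)·(-100) = -12500.
∂z/∂x = [(+2.2)·(-120) − (+1.5)·(-100)] / -12500 = +0.009120
∂z/∂y = [75·(+1.5) − (-35)·(+2.2)] / -12500 = -0.01516
Steepest decrease is along −∇f = (-0.009120 E, +0.01516 N) → northwest.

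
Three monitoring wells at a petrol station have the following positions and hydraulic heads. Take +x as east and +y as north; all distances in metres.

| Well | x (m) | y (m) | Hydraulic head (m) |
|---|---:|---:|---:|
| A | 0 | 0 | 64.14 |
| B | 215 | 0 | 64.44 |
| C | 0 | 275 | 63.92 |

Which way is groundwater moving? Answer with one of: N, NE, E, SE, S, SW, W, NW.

NW

∂h/∂x = (64.44 − 64.14) / (215 − 0) = +0.001395
∂h/∂y = (63.92 − 64.14) / (275 − 0) = -0.0008000
Flow = −∇h = (-0.001395 east, +0.0008000 north), which points northwest.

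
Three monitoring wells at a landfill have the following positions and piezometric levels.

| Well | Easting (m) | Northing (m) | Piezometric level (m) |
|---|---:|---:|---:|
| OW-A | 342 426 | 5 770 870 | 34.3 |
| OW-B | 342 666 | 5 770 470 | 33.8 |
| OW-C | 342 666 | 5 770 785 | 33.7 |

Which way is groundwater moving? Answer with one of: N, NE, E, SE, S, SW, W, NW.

Taking OW-A as reference: OW-B−OW-A = (240, -400, -0.5); OW-C−OW-A = (240, -85, -0.6).
Solve a·Δx + b·Δy = Δh: det = 240·(-85) − 240·(-400) = 75600.
∂h/∂x = [(-0.5)·(-85) − (-0.6)·(-400)] / 75600 = -0.002612
∂h/∂y = [240·(-0.6) − 240·(-0.5)] / 75600 = -0.0003175
Flow = −∇h = (+0.002612 east, +0.0003175 north), which points east.

E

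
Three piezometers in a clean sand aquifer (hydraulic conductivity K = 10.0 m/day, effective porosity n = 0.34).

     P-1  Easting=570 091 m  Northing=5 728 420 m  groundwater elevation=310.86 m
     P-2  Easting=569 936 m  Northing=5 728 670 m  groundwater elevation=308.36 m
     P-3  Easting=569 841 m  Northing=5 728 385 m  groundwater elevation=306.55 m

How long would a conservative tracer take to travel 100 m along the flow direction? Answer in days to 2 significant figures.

200 days

With h = a·x + b·y + c and P-1 as origin, the differences give:
  (-155)·a + 250·b = -2.50
  (-250)·a + (-35)·b = -4.31
Eliminate b (×(-35) and ×250, subtract): 67925·a = 1165.000 → a = ∂h/∂x = +0.01715
Back-substitute: b = ∂h/∂y = +0.0006338.
|∇h| = √(0.01715² + 0.0006338²) = 0.01716
Seepage velocity v = K·i/n = 10.0 × 0.01716 / 0.34 = 0.5047 m/day.
t = 100 / 0.5047 = 198.1 days.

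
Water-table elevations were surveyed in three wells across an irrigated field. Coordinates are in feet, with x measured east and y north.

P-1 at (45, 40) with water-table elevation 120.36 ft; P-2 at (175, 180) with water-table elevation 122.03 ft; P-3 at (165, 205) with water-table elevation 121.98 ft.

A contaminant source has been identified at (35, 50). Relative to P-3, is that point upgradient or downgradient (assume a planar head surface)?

With h = a·x + b·y + c and P-1 as origin, the differences give:
  130·a + 140·b = +1.67
  120·a + 165·b = +1.62
Eliminate b (×165 and ×140, subtract): 4650·a = 48.750 → a = ∂h/∂x = +0.01048
Back-substitute: b = ∂h/∂y = +0.002194.
Head at (35, 50) = 120.36 + (+0.01048)·(-10) + (+0.002194)·(10) = 120.28 ft.
That is lower than the 121.98 ft at P-3, so the point is downgradient.

downgradient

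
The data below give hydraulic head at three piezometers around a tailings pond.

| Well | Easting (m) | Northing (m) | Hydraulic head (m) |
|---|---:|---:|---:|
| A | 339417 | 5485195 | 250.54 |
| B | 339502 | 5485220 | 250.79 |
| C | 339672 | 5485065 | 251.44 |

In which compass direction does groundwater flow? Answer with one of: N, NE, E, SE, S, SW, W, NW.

Differences from A: to B (Δx, Δy, Δh) = (85, 25, +0.25); to C = (255, -130, +0.90).
Determinant of the coordinate differences = 85·(-130) − 255·25 = -17425.
∂h/∂x = [(+0.25)·(-130) − (+0.90)·25] / -17425 = +0.003156
∂h/∂y = [85·(+0.90) − 255·(+0.25)] / -17425 = -0.0007317
Flow = −∇h = (-0.003156 east, +0.0007317 north), which points west.

W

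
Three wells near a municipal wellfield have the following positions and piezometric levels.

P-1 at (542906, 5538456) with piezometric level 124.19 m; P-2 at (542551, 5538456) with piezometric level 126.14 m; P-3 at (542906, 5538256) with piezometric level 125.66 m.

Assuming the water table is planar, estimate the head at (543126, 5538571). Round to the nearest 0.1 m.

∂h/∂x = (126.14 − 124.19) / (542551 − 542906) = -0.005493
∂h/∂y = (125.66 − 124.19) / (5538256 − 5538456) = -0.007350
h(543126, 5538571) = 124.19 + (-0.005493)·(220) + (-0.007350)·(115) = 124.19 -1.208 -0.845 = 122.136 m.

122.1 m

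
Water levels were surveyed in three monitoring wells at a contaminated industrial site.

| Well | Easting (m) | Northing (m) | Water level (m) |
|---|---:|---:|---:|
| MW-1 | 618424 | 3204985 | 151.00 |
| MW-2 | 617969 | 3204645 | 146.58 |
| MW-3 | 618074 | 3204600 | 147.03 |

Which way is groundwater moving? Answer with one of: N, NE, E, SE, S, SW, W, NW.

SW

With h = a·x + b·y + c and MW-1 as origin, the differences give:
  (-455)·a + (-340)·b = -4.42
  (-350)·a + (-385)·b = -3.97
Eliminate b (×(-385) and ×(-340), subtract): 56175·a = 351.900 → a = ∂h/∂x = +0.006264
Back-substitute: b = ∂h/∂y = +0.004617.
Flow = −∇h = (-0.006264 east, -0.004617 north), which points southwest.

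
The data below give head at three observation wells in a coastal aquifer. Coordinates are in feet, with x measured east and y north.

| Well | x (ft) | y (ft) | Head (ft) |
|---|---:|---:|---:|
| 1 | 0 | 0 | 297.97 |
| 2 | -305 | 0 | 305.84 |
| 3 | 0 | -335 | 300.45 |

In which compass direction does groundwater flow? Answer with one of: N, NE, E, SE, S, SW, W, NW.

E

∂h/∂x = (305.84 − 297.97) / (-305 − 0) = -0.02580
∂h/∂y = (300.45 − 297.97) / (-335 − 0) = -0.007403
Flow = −∇h = (+0.02580 east, +0.007403 north), which points east.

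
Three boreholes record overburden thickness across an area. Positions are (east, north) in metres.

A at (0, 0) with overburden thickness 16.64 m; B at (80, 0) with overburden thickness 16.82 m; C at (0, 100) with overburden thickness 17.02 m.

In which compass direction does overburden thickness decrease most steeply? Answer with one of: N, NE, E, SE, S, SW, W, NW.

SW

∂d/∂x = (16.82 − 16.64) / (80 − 0) = +0.002250
∂d/∂y = (17.02 − 16.64) / (100 − 0) = +0.003800
Steepest decrease is along −∇f = (-0.002250 E, -0.003800 N) → southwest.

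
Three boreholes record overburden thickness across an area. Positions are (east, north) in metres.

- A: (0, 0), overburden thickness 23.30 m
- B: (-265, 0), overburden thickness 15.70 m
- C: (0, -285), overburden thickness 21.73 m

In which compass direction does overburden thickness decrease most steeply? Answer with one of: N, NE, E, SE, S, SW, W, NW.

W

∂d/∂x = (15.70 − 23.30) / (-265 − 0) = +0.02868
∂d/∂y = (21.73 − 23.30) / (-285 − 0) = +0.005509
Steepest decrease is along −∇f = (-0.02868 E, -0.005509 N) → west.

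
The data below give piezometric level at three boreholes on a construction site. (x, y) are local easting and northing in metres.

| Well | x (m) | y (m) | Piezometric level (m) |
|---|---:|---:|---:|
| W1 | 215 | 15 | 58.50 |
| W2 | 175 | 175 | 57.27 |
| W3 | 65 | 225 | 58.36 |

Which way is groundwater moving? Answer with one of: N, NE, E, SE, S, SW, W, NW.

NE

Differences from W1: to W2 (Δx, Δy, Δh) = (-40, 160, -1.23); to W3 = (-150, 210, -0.14).
Determinant of the coordinate differences = (-40)·210 − (-150)·160 = 15600.
∂h/∂x = [(-1.23)·210 − (-0.14)·160] / 15600 = -0.01512
∂h/∂y = [(-40)·(-0.14) − (-150)·(-1.23)] / 15600 = -0.01147
Flow = −∇h = (+0.01512 east, +0.01147 north), which points northeast.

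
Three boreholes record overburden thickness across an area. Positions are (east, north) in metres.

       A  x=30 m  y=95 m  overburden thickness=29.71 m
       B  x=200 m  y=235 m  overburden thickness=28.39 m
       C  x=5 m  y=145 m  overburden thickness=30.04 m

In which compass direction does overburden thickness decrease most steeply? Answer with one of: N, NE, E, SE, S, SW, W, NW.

Three-point gradient (reference A): Δ to B = (170, 140, -1.32), Δ to C = (-25, 50, +0.33).
∂d/∂x = -0.009350, ∂d/∂y = +0.001925 (det = 12000).
Steepest decrease is along −∇f = (+0.009350 E, -0.001925 N) → east.

E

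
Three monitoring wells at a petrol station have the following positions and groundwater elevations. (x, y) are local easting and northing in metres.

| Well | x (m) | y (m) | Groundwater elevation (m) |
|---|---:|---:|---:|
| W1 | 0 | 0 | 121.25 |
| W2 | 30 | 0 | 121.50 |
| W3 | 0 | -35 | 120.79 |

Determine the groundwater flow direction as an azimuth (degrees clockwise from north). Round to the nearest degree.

212°

∂h/∂x = (121.50 − 121.25) / (30 − 0) = +0.008333
∂h/∂y = (120.79 − 121.25) / (-35 − 0) = +0.01314
Flow direction (−∇h) has components (-0.008333 E, -0.01314 N).
Azimuth = atan2(E, N) = atan2(-0.008333, -0.01314) = 212.4° ≈ 212°.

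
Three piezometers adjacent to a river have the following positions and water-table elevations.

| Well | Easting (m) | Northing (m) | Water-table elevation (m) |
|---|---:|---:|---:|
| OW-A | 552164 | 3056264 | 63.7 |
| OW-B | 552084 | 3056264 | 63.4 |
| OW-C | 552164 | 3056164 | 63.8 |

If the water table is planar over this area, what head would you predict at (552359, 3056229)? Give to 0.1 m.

64.5 m

∂h/∂x = (63.4 − 63.7) / (552084 − 552164) = +0.003750
∂h/∂y = (63.8 − 63.7) / (3056164 − 3056264) = -0.0010000
h(552359, 3056229) = 63.7 + (+0.003750)·(195) + (-0.0010000)·(-35) = 63.7 +0.731 +0.035 = 64.466 m.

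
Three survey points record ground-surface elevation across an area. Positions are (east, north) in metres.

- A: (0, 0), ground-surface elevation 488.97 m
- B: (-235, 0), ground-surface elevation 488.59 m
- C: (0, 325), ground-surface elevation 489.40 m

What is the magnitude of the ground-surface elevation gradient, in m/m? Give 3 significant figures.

∂z/∂x = (488.59 − 488.97) / (-235 − 0) = +0.001617
∂z/∂y = (489.40 − 488.97) / (325 − 0) = +0.001323
|∇f| = √(0.001617² + 0.001323²) = 0.002089 m/m

0.00209 m/m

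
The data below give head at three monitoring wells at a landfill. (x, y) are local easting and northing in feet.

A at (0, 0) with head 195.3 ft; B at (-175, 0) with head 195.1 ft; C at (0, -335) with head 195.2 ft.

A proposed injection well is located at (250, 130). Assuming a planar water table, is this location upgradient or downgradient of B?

∂h/∂x = (195.1 − 195.3) / (-175 − 0) = +0.001143
∂h/∂y = (195.2 − 195.3) / (-335 − 0) = +0.0002985
Head at (250, 130) = 195.3 + (+0.001143)·(250) + (+0.0002985)·(130) = 195.62 ft.
That is higher than the 195.1 ft at B, so the point is upgradient.

upgradient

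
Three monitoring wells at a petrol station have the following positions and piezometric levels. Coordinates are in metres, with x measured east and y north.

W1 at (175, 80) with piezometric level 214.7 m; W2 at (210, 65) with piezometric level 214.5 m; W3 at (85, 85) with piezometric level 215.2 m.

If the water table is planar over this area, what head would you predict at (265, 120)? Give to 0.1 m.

Three-point gradient (reference W1): Δ to W2 = (35, -15, -0.2), Δ to W3 = (-90, 5, +0.5).
∂h/∂x = -0.005532, ∂h/∂y = +0.0004255 (det = -1175).
h(265, 120) = 214.7 + (-0.005532)·(90) + (+0.0004255)·(40) = 214.7 -0.498 +0.017 = 214.219 m.

214.2 m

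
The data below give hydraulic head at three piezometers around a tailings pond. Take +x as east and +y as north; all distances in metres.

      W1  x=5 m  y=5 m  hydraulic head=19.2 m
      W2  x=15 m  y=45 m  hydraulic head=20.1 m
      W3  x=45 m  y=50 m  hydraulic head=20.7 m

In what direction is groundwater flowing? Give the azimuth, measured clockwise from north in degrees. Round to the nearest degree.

Taking W1 as reference: W2−W1 = (10, 40, +0.9); W3−W1 = (40, 45, +1.5).
Solve a·Δx + b·Δy = Δh: det = 10·45 − 40·40 = -1150.
∂h/∂x = [(+0.9)·45 − (+1.5)·40] / -1150 = +0.01696
∂h/∂y = [10·(+1.5) − 40·(+0.9)] / -1150 = +0.01826
Flow direction (−∇h) has components (-0.01696 E, -0.01826 N).
Azimuth = atan2(E, N) = atan2(-0.01696, -0.01826) = 222.9° ≈ 223°.

223°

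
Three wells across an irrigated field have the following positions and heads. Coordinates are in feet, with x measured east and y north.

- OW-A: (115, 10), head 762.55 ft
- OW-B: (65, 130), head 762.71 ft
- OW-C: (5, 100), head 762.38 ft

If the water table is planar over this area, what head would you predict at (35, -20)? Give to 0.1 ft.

With h = a·x + b·y + c and OW-A as origin, the differences give:
  (-50)·a + 120·b = +0.16
  (-110)·a + 90·b = -0.17
Eliminate b (×90 and ×120, subtract): 8700·a = 34.800 → a = ∂h/∂x = +0.004000
Back-substitute: b = ∂h/∂y = +0.003000.
h(35, -20) = 762.55 + (+0.004000)·(-80) + (+0.003000)·(-30) = 762.55 -0.320 -0.090 = 762.140 ft.

762.1 ft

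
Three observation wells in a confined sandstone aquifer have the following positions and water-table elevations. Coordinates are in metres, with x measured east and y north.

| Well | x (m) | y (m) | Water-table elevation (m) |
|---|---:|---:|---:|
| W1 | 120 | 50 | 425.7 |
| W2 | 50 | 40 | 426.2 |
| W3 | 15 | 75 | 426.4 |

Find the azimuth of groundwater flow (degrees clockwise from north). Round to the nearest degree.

Taking W1 as reference: W2−W1 = (-70, -10, +0.5); W3−W1 = (-105, 25, +0.7).
Determinant of the coordinate differences = (-70)·25 − (-105)·(-10) = -2800.
∂h/∂x = [(+0.5)·25 − (+0.7)·(-10)] / -2800 = -0.006964
∂h/∂y = [(-70)·(+0.7) − (-105)·(+0.5)] / -2800 = -0.001250
Flow direction (−∇h) has components (+0.006964 E, +0.001250 N).
Azimuth = atan2(E, N) = atan2(+0.006964, +0.001250) = 79.8° ≈ 080°.

080°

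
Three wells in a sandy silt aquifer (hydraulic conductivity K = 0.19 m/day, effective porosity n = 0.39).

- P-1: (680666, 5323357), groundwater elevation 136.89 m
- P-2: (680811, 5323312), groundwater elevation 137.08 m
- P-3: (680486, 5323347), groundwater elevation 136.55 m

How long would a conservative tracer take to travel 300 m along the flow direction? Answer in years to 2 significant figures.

Differences from P-1: to P-2 (Δx, Δy, Δh) = (145, -45, +0.19); to P-3 = (-180, -10, -0.34).
Determinant of the coordinate differences = 145·(-10) − (-180)·(-45) = -9550.
∂h/∂x = [(+0.19)·(-10) − (-0.34)·(-45)] / -9550 = +0.001801
∂h/∂y = [145·(-0.34) − (-180)·(+0.19)] / -9550 = +0.001581
|∇h| = √(0.001801² + 0.001581²) = 0.002396
Seepage velocity v = K·i/n = 0.19 × 0.002396 / 0.39 = 0.001167 m/day.
t = 300 / 0.001167 = 2.571e+05 days = 704 years.

700 years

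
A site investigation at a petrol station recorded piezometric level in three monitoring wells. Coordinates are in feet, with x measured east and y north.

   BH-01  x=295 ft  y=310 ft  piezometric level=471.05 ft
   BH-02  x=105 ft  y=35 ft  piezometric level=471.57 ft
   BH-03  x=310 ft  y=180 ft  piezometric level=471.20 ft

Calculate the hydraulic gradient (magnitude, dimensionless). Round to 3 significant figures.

Differences from BH-01: to BH-02 (Δx, Δy, Δh) = (-190, -275, +0.52); to BH-03 = (15, -130, +0.15).
Solve a·Δx + b·Δy = Δh: det = (-190)·(-130) − 15·(-275) = 28825.
∂h/∂x = [(+0.52)·(-130) − (+0.15)·(-275)] / 28825 = -0.0009141
∂h/∂y = [(-190)·(+0.15) − 15·(+0.52)] / 28825 = -0.001259
|∇h| = √(-0.0009141² + -0.001259²) = 0.001556

0.00156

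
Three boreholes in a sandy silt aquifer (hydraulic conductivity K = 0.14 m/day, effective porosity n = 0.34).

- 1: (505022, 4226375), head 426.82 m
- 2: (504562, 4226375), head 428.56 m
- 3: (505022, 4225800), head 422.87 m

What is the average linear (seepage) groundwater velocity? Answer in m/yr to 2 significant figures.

1.2 m/yr

∂h/∂x = (428.56 − 426.82) / (504562 − 505022) = -0.003783
∂h/∂y = (422.87 − 426.82) / (4225800 − 4226375) = +0.006870
|∇h| = √(-0.003783² + 0.006870²) = 0.007843
Seepage velocity v = K·i/n = 0.14 × 0.007843 / 0.34 = 0.003229 m/day = 1.179 m/yr.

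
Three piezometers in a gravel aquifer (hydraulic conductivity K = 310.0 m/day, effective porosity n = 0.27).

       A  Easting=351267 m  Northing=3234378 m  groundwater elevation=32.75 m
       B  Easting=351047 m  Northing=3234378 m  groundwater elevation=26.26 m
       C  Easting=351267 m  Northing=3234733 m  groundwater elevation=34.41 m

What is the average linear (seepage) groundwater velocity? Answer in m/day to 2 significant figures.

∂h/∂x = (26.26 − 32.75) / (351047 − 351267) = +0.02950
∂h/∂y = (34.41 − 32.75) / (3234733 − 3234378) = +0.004676
|∇h| = √(0.02950² + 0.004676²) = 0.02987
Seepage velocity v = K·i/n = 310.0 × 0.02987 / 0.27 = 34.3 m/day.

34 m/day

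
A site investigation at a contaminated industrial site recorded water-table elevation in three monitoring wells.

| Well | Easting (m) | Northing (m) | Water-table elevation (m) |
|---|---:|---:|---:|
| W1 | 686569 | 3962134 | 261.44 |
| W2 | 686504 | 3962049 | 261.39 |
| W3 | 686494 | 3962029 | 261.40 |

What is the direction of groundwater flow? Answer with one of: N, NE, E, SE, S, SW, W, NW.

With h = a·x + b·y + c and W1 as origin, the differences give:
  (-65)·a + (-85)·b = -0.05
  (-75)·a + (-105)·b = -0.04
Eliminate b (×(-105) and ×(-85), subtract): 450·a = 1.850 → a = ∂h/∂x = +0.004111
Back-substitute: b = ∂h/∂y = -0.002556.
Flow = −∇h = (-0.004111 east, +0.002556 north), which points northwest.

NW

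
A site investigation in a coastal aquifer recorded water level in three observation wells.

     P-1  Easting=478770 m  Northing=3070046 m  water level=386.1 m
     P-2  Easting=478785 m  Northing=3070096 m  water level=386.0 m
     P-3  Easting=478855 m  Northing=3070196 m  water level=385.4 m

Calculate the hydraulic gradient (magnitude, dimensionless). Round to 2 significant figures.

With h = a·x + b·y + c and P-1 as origin, the differences give:
  15·a + 50·b = -0.1
  85·a + 150·b = -0.7
Eliminate b (×150 and ×50, subtract): -2000·a = 20.00 → a = ∂h/∂x = -0.010000
Back-substitute: b = ∂h/∂y = +0.0010000.
|∇h| = √(-0.010000² + 0.0010000²) = 0.01005

0.010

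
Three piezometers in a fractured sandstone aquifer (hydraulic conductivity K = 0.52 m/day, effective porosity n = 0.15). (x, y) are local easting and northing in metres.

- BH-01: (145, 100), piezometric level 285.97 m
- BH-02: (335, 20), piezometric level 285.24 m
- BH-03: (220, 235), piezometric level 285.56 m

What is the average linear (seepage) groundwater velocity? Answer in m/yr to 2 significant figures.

Differences from BH-01: to BH-02 (Δx, Δy, Δh) = (190, -80, -0.73); to BH-03 = (75, 135, -0.41).
Solve a·Δx + b·Δy = Δh: det = 190·135 − 75·(-80) = 31650.
∂h/∂x = [(-0.73)·135 − (-0.41)·(-80)] / 31650 = -0.004150
∂h/∂y = [190·(-0.41) − 75·(-0.73)] / 31650 = -0.0007314
|∇h| = √(-0.004150² + -0.0007314²) = 0.004214
Seepage velocity v = K·i/n = 0.52 × 0.004214 / 0.15 = 0.01461 m/day = 5.336 m/yr.

5.3 m/yr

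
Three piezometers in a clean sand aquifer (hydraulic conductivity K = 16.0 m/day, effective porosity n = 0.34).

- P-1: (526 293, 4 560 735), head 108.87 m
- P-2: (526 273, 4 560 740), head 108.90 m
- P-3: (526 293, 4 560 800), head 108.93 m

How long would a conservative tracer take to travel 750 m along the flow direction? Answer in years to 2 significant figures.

28 years

Taking P-1 as reference: P-2−P-1 = (-20, 5, +0.03); P-3−P-1 = (0, 65, +0.06).
Solve a·Δx + b·Δy = Δh: det = (-20)·65 − 0·5 = -1300.
∂h/∂x = [(+0.03)·65 − (+0.06)·5] / -1300 = -0.001269
∂h/∂y = [(-20)·(+0.06) − 0·(+0.03)] / -1300 = +0.0009231
|∇h| = √(-0.001269² + 0.0009231²) = 0.001569
Seepage velocity v = K·i/n = 16.0 × 0.001569 / 0.34 = 0.07384 m/day.
t = 750 / 0.07384 = 1.016e+04 days = 27.8 years.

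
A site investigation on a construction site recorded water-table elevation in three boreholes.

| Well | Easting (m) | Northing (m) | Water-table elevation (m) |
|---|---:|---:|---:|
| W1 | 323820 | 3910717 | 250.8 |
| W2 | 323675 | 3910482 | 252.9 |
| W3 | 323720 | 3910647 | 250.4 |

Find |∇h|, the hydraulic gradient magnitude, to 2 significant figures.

Differences from W1: to W2 (Δx, Δy, Δh) = (-145, -235, +2.1); to W3 = (-100, -70, -0.4).
Determinant of the coordinate differences = (-145)·(-70) − (-100)·(-235) = -13350.
∂h/∂x = [(+2.1)·(-70) − (-0.4)·(-235)] / -13350 = +0.01805
∂h/∂y = [(-145)·(-0.4) − (-100)·(+2.1)] / -13350 = -0.02007
|∇h| = √(0.01805² + -0.02007²) = 0.02699

0.027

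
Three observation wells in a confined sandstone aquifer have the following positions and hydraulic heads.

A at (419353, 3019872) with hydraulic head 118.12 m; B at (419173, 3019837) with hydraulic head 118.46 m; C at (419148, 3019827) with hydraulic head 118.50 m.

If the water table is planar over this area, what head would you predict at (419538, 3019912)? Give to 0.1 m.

117.8 m

Taking A as reference: B−A = (-180, -35, +0.34); C−A = (-205, -45, +0.38).
Solve a·Δx + b·Δy = Δh: det = (-180)·(-45) − (-205)·(-35) = 925.
∂h/∂x = [(+0.34)·(-45) − (+0.38)·(-35)] / 925 = -0.002162
∂h/∂y = [(-180)·(+0.38) − (-205)·(+0.34)] / 925 = +0.001405
h(419538, 3019912) = 118.12 + (-0.002162)·(185) + (+0.001405)·(40) = 118.12 -0.400 +0.056 = 117.776 m.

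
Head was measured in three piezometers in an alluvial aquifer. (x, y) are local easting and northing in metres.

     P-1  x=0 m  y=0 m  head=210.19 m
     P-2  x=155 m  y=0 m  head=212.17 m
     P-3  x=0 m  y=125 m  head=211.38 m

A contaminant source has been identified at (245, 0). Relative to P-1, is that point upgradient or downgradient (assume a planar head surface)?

∂h/∂x = (212.17 − 210.19) / (155 − 0) = +0.01277
∂h/∂y = (211.38 − 210.19) / (125 − 0) = +0.009520
Head at (245, 0) = 210.19 + (+0.01277)·(245) + (+0.009520)·(0) = 213.32 m.
That is higher than the 210.19 m at P-1, so the point is upgradient.

upgradient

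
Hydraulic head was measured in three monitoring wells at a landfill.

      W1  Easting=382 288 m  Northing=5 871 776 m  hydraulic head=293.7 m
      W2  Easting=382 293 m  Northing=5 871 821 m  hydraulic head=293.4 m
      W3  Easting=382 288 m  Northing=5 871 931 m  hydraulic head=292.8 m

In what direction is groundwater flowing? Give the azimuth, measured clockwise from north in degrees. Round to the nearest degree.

053°

Differences from W1: to W2 (Δx, Δy, Δh) = (5, 45, -0.3); to W3 = (0, 155, -0.9).
Solve a·Δx + b·Δy = Δh: det = 5·155 − 0·45 = 775.
∂h/∂x = [(-0.3)·155 − (-0.9)·45] / 775 = -0.007742
∂h/∂y = [5·(-0.9) − 0·(-0.3)] / 775 = -0.005806
Flow direction (−∇h) has components (+0.007742 E, +0.005806 N).
Azimuth = atan2(E, N) = atan2(+0.007742, +0.005806) = 53.1° ≈ 053°.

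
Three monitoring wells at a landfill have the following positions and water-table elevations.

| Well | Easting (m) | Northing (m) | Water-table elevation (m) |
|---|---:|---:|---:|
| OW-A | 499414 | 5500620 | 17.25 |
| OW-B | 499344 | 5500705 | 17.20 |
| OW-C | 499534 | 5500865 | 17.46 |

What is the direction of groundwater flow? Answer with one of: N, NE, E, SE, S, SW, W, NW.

Differences from OW-A: to OW-B (Δx, Δy, Δh) = (-70, 85, -0.05); to OW-C = (120, 245, +0.21).
Solve a·Δx + b·Δy = Δh: det = (-70)·245 − 120·85 = -27350.
∂h/∂x = [(-0.05)·245 − (+0.21)·85] / -27350 = +0.001101
∂h/∂y = [(-70)·(+0.21) − 120·(-0.05)] / -27350 = +0.0003181
Flow = −∇h = (-0.001101 east, -0.0003181 north), which points west.

W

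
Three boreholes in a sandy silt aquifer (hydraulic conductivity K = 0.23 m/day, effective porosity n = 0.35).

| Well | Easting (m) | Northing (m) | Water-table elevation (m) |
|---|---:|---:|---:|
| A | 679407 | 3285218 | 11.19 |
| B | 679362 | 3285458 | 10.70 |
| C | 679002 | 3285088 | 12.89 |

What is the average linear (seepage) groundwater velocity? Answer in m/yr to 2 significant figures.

1.0 m/yr

Taking A as reference: B−A = (-45, 240, -0.49); C−A = (-405, -130, +1.70).
Determinant of the coordinate differences = (-45)·(-130) − (-405)·240 = 103050.
∂h/∂x = [(-0.49)·(-130) − (+1.70)·240] / 103050 = -0.003341
∂h/∂y = [(-45)·(+1.70) − (-405)·(-0.49)] / 103050 = -0.002668
|∇h| = √(-0.003341² + -0.002668²) = 0.004276
Seepage velocity v = K·i/n = 0.23 × 0.004276 / 0.35 = 0.00281 m/day = 1.026 m/yr.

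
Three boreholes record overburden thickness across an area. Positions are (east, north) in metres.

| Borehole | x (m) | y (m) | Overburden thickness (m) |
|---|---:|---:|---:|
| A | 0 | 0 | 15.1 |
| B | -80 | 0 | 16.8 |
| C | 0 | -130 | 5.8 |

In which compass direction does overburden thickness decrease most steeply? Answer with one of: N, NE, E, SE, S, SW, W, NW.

∂d/∂x = (16.8 − 15.1) / (-80 − 0) = -0.02125
∂d/∂y = (5.8 − 15.1) / (-130 − 0) = +0.07154
Steepest decrease is along −∇f = (+0.02125 E, -0.07154 N) → south.

S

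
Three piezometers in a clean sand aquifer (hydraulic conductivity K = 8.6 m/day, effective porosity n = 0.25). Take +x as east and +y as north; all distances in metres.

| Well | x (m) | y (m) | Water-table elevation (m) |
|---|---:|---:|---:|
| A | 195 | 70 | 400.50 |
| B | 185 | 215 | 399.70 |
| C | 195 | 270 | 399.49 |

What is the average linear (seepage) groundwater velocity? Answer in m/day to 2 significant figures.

0.29 m/day

Taking A as reference: B−A = (-10, 145, -0.80); C−A = (0, 200, -1.01).
Solve a·Δx + b·Δy = Δh: det = (-10)·200 − 0·145 = -2000.
∂h/∂x = [(-0.80)·200 − (-1.01)·145] / -2000 = +0.006775
∂h/∂y = [(-10)·(-1.01) − 0·(-0.80)] / -2000 = -0.005050
|∇h| = √(0.006775² + -0.005050²) = 0.00845
Seepage velocity v = K·i/n = 8.6 × 0.00845 / 0.25 = 0.2907 m/day.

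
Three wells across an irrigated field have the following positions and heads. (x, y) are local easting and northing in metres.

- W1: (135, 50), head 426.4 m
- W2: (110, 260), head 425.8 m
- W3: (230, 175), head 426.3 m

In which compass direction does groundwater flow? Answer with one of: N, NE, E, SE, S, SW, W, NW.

NW

With h = a·x + b·y + c and W1 as origin, the differences give:
  (-25)·a + 210·b = -0.6
  95·a + 125·b = -0.1
Eliminate b (×125 and ×210, subtract): -23075·a = -54.00 → a = ∂h/∂x = +0.002340
Back-substitute: b = ∂h/∂y = -0.002579.
Flow = −∇h = (-0.002340 east, +0.002579 north), which points northwest.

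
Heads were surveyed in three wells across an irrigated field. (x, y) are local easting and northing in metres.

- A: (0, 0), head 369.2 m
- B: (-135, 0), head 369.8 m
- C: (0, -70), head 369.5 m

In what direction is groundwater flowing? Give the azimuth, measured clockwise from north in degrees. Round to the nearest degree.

∂h/∂x = (369.8 − 369.2) / (-135 − 0) = -0.004444
∂h/∂y = (369.5 − 369.2) / (-70 − 0) = -0.004286
Flow direction (−∇h) has components (+0.004444 E, +0.004286 N).
Azimuth = atan2(E, N) = atan2(+0.004444, +0.004286) = 46.0° ≈ 046°.

046°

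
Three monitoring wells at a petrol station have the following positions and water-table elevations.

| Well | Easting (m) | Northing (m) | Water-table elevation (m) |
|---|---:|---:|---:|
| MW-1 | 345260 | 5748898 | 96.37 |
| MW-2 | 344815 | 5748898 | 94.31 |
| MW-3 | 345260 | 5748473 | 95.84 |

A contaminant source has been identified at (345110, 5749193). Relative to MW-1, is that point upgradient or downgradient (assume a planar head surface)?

∂h/∂x = (94.31 − 96.37) / (344815 − 345260) = +0.004629
∂h/∂y = (95.84 − 96.37) / (5748473 − 5748898) = +0.001247
Head at (345110, 5749193) = 96.37 + (+0.004629)·(-150) + (+0.001247)·(295) = 96.04 m.
That is lower than the 96.37 m at MW-1, so the point is downgradient.

downgradient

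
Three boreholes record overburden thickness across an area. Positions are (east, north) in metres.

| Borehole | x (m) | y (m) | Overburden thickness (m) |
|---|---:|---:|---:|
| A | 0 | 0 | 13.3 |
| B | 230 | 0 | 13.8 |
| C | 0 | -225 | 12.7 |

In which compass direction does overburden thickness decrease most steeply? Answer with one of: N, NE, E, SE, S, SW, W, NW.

∂d/∂x = (13.8 − 13.3) / (230 − 0) = +0.002174
∂d/∂y = (12.7 − 13.3) / (-225 − 0) = +0.002667
Steepest decrease is along −∇f = (-0.002174 E, -0.002667 N) → southwest.

SW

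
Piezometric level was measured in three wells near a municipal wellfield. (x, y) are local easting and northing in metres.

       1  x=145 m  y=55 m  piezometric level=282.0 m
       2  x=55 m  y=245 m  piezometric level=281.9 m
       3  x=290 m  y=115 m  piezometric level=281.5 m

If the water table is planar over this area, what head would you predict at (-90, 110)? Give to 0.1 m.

282.5 m

With h = a·x + b·y + c and 1 as origin, the differences give:
  (-90)·a + 190·b = -0.1
  145·a + 60·b = -0.5
Eliminate b (×60 and ×190, subtract): -32950·a = 89.00 → a = ∂h/∂x = -0.002701
Back-substitute: b = ∂h/∂y = -0.001806.
h(-90, 110) = 282.0 + (-0.002701)·(-235) + (-0.001806)·(55) = 282.0 +0.635 -0.099 = 282.535 m.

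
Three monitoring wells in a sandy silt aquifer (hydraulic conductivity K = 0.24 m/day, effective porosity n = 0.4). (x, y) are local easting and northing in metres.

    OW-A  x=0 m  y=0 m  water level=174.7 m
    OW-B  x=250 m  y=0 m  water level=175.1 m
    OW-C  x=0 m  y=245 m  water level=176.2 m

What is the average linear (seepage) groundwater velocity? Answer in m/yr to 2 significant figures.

1.4 m/yr

∂h/∂x = (175.1 − 174.7) / (250 − 0) = +0.001600
∂h/∂y = (176.2 − 174.7) / (245 − 0) = +0.006122
|∇h| = √(0.001600² + 0.006122²) = 0.006328
Seepage velocity v = K·i/n = 0.24 × 0.006328 / 0.4 = 0.003797 m/day = 1.387 m/yr.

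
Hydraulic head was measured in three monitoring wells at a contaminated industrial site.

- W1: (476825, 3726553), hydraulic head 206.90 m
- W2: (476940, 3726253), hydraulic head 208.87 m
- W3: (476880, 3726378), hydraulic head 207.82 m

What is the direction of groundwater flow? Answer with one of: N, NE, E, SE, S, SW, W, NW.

W

Differences from W1: to W2 (Δx, Δy, Δh) = (115, -300, +1.97); to W3 = (55, -175, +0.92).
Determinant of the coordinate differences = 115·(-175) − 55·(-300) = -3625.
∂h/∂x = [(+1.97)·(-175) − (+0.92)·(-300)] / -3625 = +0.01897
∂h/∂y = [115·(+0.92) − 55·(+1.97)] / -3625 = +0.0007034
Flow = −∇h = (-0.01897 east, -0.0007034 north), which points west.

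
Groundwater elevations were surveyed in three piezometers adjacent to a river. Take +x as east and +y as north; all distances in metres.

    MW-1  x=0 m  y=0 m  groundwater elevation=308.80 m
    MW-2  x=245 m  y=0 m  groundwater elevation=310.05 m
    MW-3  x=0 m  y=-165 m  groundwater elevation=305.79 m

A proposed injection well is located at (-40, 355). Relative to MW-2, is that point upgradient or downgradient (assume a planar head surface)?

upgradient

∂h/∂x = (310.05 − 308.80) / (245 − 0) = +0.005102
∂h/∂y = (305.79 − 308.80) / (-165 − 0) = +0.01824
Head at (-40, 355) = 308.80 + (+0.005102)·(-40) + (+0.01824)·(355) = 315.07 m.
That is higher than the 310.05 m at MW-2, so the point is upgradient.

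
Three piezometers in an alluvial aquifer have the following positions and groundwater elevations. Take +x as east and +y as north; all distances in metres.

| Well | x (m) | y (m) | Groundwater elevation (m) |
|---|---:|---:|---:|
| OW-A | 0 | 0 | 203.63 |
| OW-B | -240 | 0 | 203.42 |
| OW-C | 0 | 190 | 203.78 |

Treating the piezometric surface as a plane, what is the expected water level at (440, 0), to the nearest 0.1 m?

∂h/∂x = (203.42 − 203.63) / (-240 − 0) = +0.0008750
∂h/∂y = (203.78 − 203.63) / (190 − 0) = +0.0007895
h(440, 0) = 203.63 + (+0.0008750)·(440) + (+0.0007895)·(0) = 203.63 +0.385 +0.000 = 204.015 m.

204.0 m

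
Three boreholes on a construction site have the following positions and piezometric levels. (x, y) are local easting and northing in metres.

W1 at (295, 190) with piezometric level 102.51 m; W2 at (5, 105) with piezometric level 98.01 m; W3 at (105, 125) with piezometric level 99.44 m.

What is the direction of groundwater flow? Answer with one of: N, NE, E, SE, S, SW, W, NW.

With h = a·x + b·y + c and W1 as origin, the differences give:
  (-290)·a + (-85)·b = -4.50
  (-190)·a + (-65)·b = -3.07
Eliminate b (×(-65) and ×(-85), subtract): 2700·a = 31.550 → a = ∂h/∂x = +0.01169
Back-substitute: b = ∂h/∂y = +0.01307.
Flow = −∇h = (-0.01169 east, -0.01307 north), which points southwest.

SW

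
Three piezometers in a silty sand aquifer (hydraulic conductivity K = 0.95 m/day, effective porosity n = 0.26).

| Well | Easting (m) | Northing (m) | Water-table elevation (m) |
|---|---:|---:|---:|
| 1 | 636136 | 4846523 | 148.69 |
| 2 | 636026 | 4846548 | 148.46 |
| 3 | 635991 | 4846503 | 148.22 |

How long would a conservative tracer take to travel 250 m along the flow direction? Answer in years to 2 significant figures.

Taking 1 as reference: 2−1 = (-110, 25, -0.23); 3−1 = (-145, -20, -0.47).
Determinant of the coordinate differences = (-110)·(-20) − (-145)·25 = 5825.
∂h/∂x = [(-0.23)·(-20) − (-0.47)·25] / 5825 = +0.002807
∂h/∂y = [(-110)·(-0.47) − (-145)·(-0.23)] / 5825 = +0.003150
|∇h| = √(0.002807² + 0.003150²) = 0.004219
Seepage velocity v = K·i/n = 0.95 × 0.004219 / 0.26 = 0.01542 m/day.
t = 250 / 0.01542 = 1.621e+04 days = 44.4 years.

44 years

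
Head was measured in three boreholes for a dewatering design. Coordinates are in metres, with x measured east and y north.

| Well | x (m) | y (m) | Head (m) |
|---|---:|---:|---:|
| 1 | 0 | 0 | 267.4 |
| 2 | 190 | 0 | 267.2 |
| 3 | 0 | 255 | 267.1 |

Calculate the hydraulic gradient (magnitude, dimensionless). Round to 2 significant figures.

∂h/∂x = (267.2 − 267.4) / (190 − 0) = -0.001053
∂h/∂y = (267.1 − 267.4) / (255 − 0) = -0.001176
|∇h| = √(-0.001053² + -0.001176²) = 0.001579

0.0016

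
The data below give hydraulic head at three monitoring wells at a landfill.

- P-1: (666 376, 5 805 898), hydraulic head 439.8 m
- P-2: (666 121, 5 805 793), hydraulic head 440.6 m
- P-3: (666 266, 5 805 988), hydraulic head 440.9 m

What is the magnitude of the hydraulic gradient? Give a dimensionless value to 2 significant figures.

0.0078

Three-point gradient (reference P-1): Δ to P-2 = (-255, -105, +0.8), Δ to P-3 = (-110, 90, +1.1).
∂h/∂x = -0.005435, ∂h/∂y = +0.005580 (det = -34500).
|∇h| = √(-0.005435² + 0.005580²) = 0.007789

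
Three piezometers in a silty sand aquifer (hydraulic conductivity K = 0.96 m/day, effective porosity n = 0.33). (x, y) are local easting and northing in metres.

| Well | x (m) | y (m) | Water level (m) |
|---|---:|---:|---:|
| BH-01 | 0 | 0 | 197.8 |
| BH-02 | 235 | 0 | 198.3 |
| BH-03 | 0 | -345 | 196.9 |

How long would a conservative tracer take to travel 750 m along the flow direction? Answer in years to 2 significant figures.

∂h/∂x = (198.3 − 197.8) / (235 − 0) = +0.002128
∂h/∂y = (196.9 − 197.8) / (-345 − 0) = +0.002609
|∇h| = √(0.002128² + 0.002609²) = 0.003367
Seepage velocity v = K·i/n = 0.96 × 0.003367 / 0.33 = 0.009795 m/day.
t = 750 / 0.009795 = 7.657e+04 days = 210 years.

210 years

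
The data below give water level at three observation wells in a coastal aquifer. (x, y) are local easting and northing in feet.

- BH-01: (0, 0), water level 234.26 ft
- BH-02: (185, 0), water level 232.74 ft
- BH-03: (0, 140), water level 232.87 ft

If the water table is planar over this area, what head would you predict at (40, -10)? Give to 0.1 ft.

∂h/∂x = (232.74 − 234.26) / (185 − 0) = -0.008216
∂h/∂y = (232.87 − 234.26) / (140 − 0) = -0.009929
h(40, -10) = 234.26 + (-0.008216)·(40) + (-0.009929)·(-10) = 234.26 -0.329 +0.099 = 234.031 ft.

234.0 ft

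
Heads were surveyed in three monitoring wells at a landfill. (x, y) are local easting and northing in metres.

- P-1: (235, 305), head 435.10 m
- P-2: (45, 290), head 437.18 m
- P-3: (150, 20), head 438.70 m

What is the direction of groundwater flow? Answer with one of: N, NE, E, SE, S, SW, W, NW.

NE

With h = a·x + b·y + c and P-1 as origin, the differences give:
  (-190)·a + (-15)·b = +2.08
  (-85)·a + (-285)·b = +3.60
Eliminate b (×(-285) and ×(-15), subtract): 52875·a = -538.800 → a = ∂h/∂x = -0.01019
Back-substitute: b = ∂h/∂y = -0.009592.
Flow = −∇h = (+0.01019 east, +0.009592 north), which points northeast.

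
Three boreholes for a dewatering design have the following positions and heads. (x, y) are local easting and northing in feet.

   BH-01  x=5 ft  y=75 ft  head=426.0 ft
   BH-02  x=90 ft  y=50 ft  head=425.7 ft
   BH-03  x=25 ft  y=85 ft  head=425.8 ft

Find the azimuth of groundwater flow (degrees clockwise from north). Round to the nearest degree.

036°

Three-point gradient (reference BH-01): Δ to BH-02 = (85, -25, -0.3), Δ to BH-03 = (20, 10, -0.2).
∂h/∂x = -0.005926, ∂h/∂y = -0.008148 (det = 1350).
Flow direction (−∇h) has components (+0.005926 E, +0.008148 N).
Azimuth = atan2(E, N) = atan2(+0.005926, +0.008148) = 36.0° ≈ 036°.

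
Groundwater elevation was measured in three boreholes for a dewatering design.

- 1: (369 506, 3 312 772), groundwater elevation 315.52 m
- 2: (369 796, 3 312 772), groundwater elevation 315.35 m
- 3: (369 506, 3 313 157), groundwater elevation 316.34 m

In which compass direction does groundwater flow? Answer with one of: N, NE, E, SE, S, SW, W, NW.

∂h/∂x = (315.35 − 315.52) / (369796 − 369506) = -0.0005862
∂h/∂y = (316.34 − 315.52) / (3313157 − 3312772) = +0.002130
Flow = −∇h = (+0.0005862 east, -0.002130 north), which points south.

S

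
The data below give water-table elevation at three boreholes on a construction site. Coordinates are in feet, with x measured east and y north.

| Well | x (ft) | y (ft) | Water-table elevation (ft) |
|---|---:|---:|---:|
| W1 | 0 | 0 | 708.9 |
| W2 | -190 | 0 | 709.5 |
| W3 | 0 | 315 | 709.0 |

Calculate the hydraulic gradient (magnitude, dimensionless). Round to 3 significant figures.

∂h/∂x = (709.5 − 708.9) / (-190 − 0) = -0.003158
∂h/∂y = (709.0 − 708.9) / (315 − 0) = +0.0003175
|∇h| = √(-0.003158² + 0.0003175²) = 0.003174

0.00317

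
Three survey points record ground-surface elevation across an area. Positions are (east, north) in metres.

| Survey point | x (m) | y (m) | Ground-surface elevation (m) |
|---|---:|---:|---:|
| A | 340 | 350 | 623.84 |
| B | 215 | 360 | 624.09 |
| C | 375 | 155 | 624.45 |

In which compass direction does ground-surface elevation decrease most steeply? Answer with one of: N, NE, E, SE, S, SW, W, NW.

Taking A as reference: B−A = (-125, 10, +0.25); C−A = (35, -195, +0.61).
Solve a·Δx + b·Δy = Δz: det = (-125)·(-195) − 35·10 = 24025.
∂z/∂x = [(+0.25)·(-195) − (+0.61)·10] / 24025 = -0.002283
∂z/∂y = [(-125)·(+0.61) − 35·(+0.25)] / 24025 = -0.003538
Steepest decrease is along −∇f = (+0.002283 E, +0.003538 N) → northeast.

NE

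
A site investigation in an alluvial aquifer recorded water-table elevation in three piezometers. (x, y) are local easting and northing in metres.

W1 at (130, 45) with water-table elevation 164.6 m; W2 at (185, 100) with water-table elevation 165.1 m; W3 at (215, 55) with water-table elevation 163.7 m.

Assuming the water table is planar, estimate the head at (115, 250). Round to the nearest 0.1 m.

169.4 m

Taking W1 as reference: W2−W1 = (55, 55, +0.5); W3−W1 = (85, 10, -0.9).
Solve a·Δx + b·Δy = Δh: det = 55·10 − 85·55 = -4125.
∂h/∂x = [(+0.5)·10 − (-0.9)·55] / -4125 = -0.01321
∂h/∂y = [55·(-0.9) − 85·(+0.5)] / -4125 = +0.02230
h(115, 250) = 164.6 + (-0.01321)·(-15) + (+0.02230)·(205) = 164.6 +0.198 +4.572 = 169.370 m.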